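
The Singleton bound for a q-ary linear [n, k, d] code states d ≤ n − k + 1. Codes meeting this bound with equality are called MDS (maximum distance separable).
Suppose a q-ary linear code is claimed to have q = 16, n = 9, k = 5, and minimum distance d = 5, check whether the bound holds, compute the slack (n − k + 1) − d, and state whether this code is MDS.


Singleton RHS = n − k + 1 = 5, slack = 0, bound satisfied, MDS.

Singleton bound: d ≤ n − k + 1.
Here n = 9, k = 5, so n − k + 1 = 5.
Given d = 5, check d ≤ 5: YES.
Slack = (n − k + 1) − d = 0.
The code is MDS (slack = 0).
Description: the claimed parameters are [9, 5, 5]_16; such a code would be MDS (meets Singleton bound).


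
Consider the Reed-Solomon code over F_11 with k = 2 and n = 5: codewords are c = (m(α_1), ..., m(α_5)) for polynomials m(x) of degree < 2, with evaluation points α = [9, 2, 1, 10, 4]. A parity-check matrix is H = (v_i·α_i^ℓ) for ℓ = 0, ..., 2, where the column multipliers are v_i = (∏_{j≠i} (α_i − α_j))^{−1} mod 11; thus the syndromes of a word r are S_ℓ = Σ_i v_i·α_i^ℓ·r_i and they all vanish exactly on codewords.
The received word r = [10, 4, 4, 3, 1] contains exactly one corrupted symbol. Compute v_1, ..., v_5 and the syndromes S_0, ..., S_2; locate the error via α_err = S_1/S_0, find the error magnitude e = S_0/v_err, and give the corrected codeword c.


S = (10, 10, 10), error at position 3, error magnitude e = 4, c = [10, 4, 0, 3, 1].

Step 1: column multipliers v_i = (∏_{j≠i}(α_i − α_j))^{−1} mod 11.
  i = 1 (α = 9): (9−2)(9−1)(9−10)(9−4) = 7·8·(−1)·5 = −280 ≡ 6, so v_1 = 6^{−1} = 2 (mod 11).
  i = 2 (α = 2): (2−9)(2−1)(2−10)(2−4) = (−7)·1·(−8)·(−2) = −112 ≡ 9, so v_2 = 9^{−1} = 5 (mod 11).
  i = 3 (α = 1): (1−9)(1−2)(1−10)(1−4) = (−8)·(−1)·(−9)·(−3) = 216 ≡ 7, so v_3 = 7^{−1} = 8 (mod 11).
  i = 4 (α = 10): (10−9)(10−2)(10−1)(10−4) = 1·8·9·6 = 432 ≡ 3, so v_4 = 3^{−1} = 4 (mod 11).
  i = 5 (α = 4): (4−9)(4−2)(4−1)(4−10) = (−5)·2·3·(−6) = 180 ≡ 4, so v_5 = 4^{−1} = 3 (mod 11).
  v = [2, 5, 8, 4, 3].
Step 2: syndromes of r = [10, 4, 4, 3, 1] (all sums mod 11).
  S_0 = Σ v_i r_i = 2·10 + 5·4 + 8·4 + 4·3 + 3·1 = 87 ≡ 10.
  S_1 = Σ v_i α_i r_i = 2·9·10 + 5·2·4 + 8·1·4 + 4·10·3 + 3·4·1 = 384 ≡ 10.
  α_i^2 mod 11 = [4, 4, 1, 1, 5].
  S_2 = Σ v_i α_i^2 r_i = 2·4·10 + 5·4·4 + 8·1·4 + 4·1·3 + 3·5·1 = 219 ≡ 10.
  S = (10, 10, 10) ≠ 0, so r is not a codeword (an error is present).
Step 3: locate the error. For a single error e at position i, S_ℓ = v_i·e·α_i^ℓ, so α_err = S_1/S_0.
  S_0^{−1} = 10^{−1} = 10 (mod 11), so α_err = 10·10 = 100 ≡ 1 = α_3. Error position i = 3.
  Consistency check: S_2/S_1 = 10·10 = 100 ≡ 1 = α_err ✓ (single-error assumption holds).
Step 4: error magnitude e = S_0/v_3 = S_0·∏_{j≠3}(α_3 − α_j) = 10·7 = 70 ≡ 4 (mod 11).
Step 5: correct position 3: c_3 = r_3 − e = 4 − 4 ≡ 0 (mod 11). Hence c = [10, 4, 0, 3, 1].
  Check: interpolating c through the α_i gives m(x) = 7 + 4·x (degree < 2) with m(α_i) = c_i for every i, so c is indeed a codeword.


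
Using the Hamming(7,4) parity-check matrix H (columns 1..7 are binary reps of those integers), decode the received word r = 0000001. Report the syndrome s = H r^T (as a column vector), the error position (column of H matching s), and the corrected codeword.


s = (1, 1, 1)^T, error position = 7, corrected codeword c = 0000000

Compute s = H r^T mod 2 one row at a time:
  s_1 = 0 + 0 + 0 + 1 = 1 ≡ 1 (mod 2).
  s_2 = 0 + 0 + 0 + 1 = 1 ≡ 1 (mod 2).
  s_3 = 0 + 0 + 0 + 1 = 1 ≡ 1 (mod 2).
s = (1, 1, 1)^T — this equals column 7 of H (binary 111), so error is at position 7.
Correct: flip bit 7 of r = 0000001 to get c = 0000000.


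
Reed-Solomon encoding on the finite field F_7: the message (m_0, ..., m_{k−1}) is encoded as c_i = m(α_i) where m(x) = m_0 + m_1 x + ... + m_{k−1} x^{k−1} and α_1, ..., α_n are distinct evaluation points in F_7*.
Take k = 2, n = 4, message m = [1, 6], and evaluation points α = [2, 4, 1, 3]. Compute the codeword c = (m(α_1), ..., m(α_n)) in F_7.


c = [6, 4, 0, 5]

Message polynomial: m(x) = 1 + 6·x (mod 7).
For each evaluation point α_i, compute m(α_i) mod 7:
  α_1 = 2: Horner steps 6 → 6, so m(2) = 6.
  α_2 = 4: Horner steps 6 → 4, so m(4) = 4.
  α_3 = 1: Horner steps 6 → 0, so m(1) = 0.
  α_4 = 3: Horner steps 6 → 5, so m(3) = 5.
Codeword c = [6, 4, 0, 5] ∈ F_7^4.


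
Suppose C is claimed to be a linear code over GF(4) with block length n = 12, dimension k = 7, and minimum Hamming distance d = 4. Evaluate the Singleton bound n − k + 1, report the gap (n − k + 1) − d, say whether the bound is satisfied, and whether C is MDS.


Singleton RHS = n − k + 1 = 6, slack = 2, bound satisfied, not MDS.

Singleton bound: d ≤ n − k + 1.
Here n = 12, k = 7, so n − k + 1 = 6.
Given d = 4, check d ≤ 6: YES.
Slack = (n − k + 1) − d = 2.
The code is NOT MDS (slack = 2 > 0).
Description: the claimed parameters are [12, 7, 4]_4; such a code would be non-MDS.


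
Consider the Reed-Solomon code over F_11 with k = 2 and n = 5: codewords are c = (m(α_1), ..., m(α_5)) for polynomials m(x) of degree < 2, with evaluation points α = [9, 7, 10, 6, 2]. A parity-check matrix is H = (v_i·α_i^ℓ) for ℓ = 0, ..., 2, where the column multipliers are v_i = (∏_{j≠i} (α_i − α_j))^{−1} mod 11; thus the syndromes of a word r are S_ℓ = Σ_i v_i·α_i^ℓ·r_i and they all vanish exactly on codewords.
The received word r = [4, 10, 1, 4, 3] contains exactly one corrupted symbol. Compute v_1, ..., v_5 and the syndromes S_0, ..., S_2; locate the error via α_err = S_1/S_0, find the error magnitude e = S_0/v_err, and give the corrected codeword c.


S = (5, 8, 4), error at position 4, error magnitude e = 2, c = [4, 10, 1, 2, 3].

Step 1: column multipliers v_i = (∏_{j≠i}(α_i − α_j))^{−1} mod 11.
  i = 1 (α = 9): (9−7)(9−10)(9−6)(9−2) = 2·(−1)·3·7 = −42 ≡ 2, so v_1 = 2^{−1} = 6 (mod 11).
  i = 2 (α = 7): (7−9)(7−10)(7−6)(7−2) = (−2)·(−3)·1·5 = 30 ≡ 8, so v_2 = 8^{−1} = 7 (mod 11).
  i = 3 (α = 10): (10−9)(10−7)(10−6)(10−2) = 1·3·4·8 = 96 ≡ 8, so v_3 = 8^{−1} = 7 (mod 11).
  i = 4 (α = 6): (6−9)(6−7)(6−10)(6−2) = (−3)·(−1)·(−4)·4 = −48 ≡ 7, so v_4 = 7^{−1} = 8 (mod 11).
  i = 5 (α = 2): (2−9)(2−7)(2−10)(2−6) = (−7)·(−5)·(−8)·(−4) = 1120 ≡ 9, so v_5 = 9^{−1} = 5 (mod 11).
  v = [6, 7, 7, 8, 5].
Step 2: syndromes of r = [4, 10, 1, 4, 3] (all sums mod 11).
  S_0 = Σ v_i r_i = 6·4 + 7·10 + 7·1 + 8·4 + 5·3 = 148 ≡ 5.
  S_1 = Σ v_i α_i r_i = 6·9·4 + 7·7·10 + 7·10·1 + 8·6·4 + 5·2·3 = 998 ≡ 8.
  α_i^2 mod 11 = [4, 5, 1, 3, 4].
  S_2 = Σ v_i α_i^2 r_i = 6·4·4 + 7·5·10 + 7·1·1 + 8·3·4 + 5·4·3 = 609 ≡ 4.
  S = (5, 8, 4) ≠ 0, so r is not a codeword (an error is present).
Step 3: locate the error. For a single error e at position i, S_ℓ = v_i·e·α_i^ℓ, so α_err = S_1/S_0.
  S_0^{−1} = 5^{−1} = 9 (mod 11), so α_err = 8·9 = 72 ≡ 6 = α_4. Error position i = 4.
  Consistency check: S_2/S_1 = 4·7 = 28 ≡ 6 = α_err ✓ (single-error assumption holds).
Step 4: error magnitude e = S_0/v_4 = S_0·∏_{j≠4}(α_4 − α_j) = 5·7 = 35 ≡ 2 (mod 11).
Step 5: correct position 4: c_4 = r_4 − e = 4 − 2 ≡ 2 (mod 11). Hence c = [4, 10, 1, 2, 3].
  Check: interpolating c through the α_i gives m(x) = 9 + 8·x (degree < 2) with m(α_i) = c_i for every i, so c is indeed a codeword.


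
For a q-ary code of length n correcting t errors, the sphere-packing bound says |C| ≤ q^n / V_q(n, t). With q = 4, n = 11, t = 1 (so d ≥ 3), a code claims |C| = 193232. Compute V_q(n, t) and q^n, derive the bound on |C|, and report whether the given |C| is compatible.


V_q(n, t) = 34, q^n = 4194304, Hamming bound = 123361, |C| = 193232 > bound (violated).

Step 1: Compute V_q(n, t) = Σ_{j=0}^1 C(n, j) (q−1)^j.
  j = 0: C(11,0)·(3)^0 = 1·1 = 1.
  j = 1: C(11,1)·(3)^1 = 11·3 = 33.
  V_q(n, t) = 1 + 33 = 34.
Step 2: q^n = 4^11 = 4194304.
Step 3: Hamming bound ⌊q^n / V_q(n,t)⌋ = ⌊4194304/34⌋ = 123361.
Step 4: Compare |C| = 193232 to 123361: violated.
The claimed |C| lies above the Hamming bound, so no 4-ary code of length 11 with d ≥ 3 can have 193232 codewords.


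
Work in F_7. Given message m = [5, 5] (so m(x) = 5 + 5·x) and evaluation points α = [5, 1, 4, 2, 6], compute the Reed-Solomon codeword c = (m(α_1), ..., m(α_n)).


c = [2, 3, 4, 1, 0]

Message polynomial: m(x) = 5 + 5·x (mod 7).
For each evaluation point α_i, compute m(α_i) mod 7:
  α_1 = 5: Horner steps 5 → 2, so m(5) = 2.
  α_2 = 1: Horner steps 5 → 3, so m(1) = 3.
  α_3 = 4: Horner steps 5 → 4, so m(4) = 4.
  α_4 = 2: Horner steps 5 → 1, so m(2) = 1.
  α_5 = 6: Horner steps 5 → 0, so m(6) = 0.
Codeword c = [2, 3, 4, 1, 0] ∈ F_7^5.


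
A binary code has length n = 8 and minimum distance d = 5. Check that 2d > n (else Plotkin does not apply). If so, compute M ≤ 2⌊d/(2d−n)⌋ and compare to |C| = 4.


Plotkin bound M ≤ 4; given |C| = 4 ≤ bound (satisfied).

Check applicability: 2d = 10, n = 8.
2d − n = 2 > 0, so Plotkin applies.
Compute d/(2d−n) = 5/2 ≈ 2.5000.
⌊d/(2d−n)⌋ = 2.
Plotkin bound: M ≤ 2·2 = 4.
Given |C| = 4, check: satisfied.
This |C| is at the Plotkin bound.


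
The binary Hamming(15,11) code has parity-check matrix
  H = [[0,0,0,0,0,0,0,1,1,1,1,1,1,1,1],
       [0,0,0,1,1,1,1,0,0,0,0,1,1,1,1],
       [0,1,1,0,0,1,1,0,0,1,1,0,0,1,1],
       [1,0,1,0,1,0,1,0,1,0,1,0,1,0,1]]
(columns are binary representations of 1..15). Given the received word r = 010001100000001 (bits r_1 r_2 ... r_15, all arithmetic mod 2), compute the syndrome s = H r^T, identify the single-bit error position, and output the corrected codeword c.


s = (1, 1, 0, 0)^T, error position = 12, corrected codeword c = 010001100001001

Compute s = H r^T mod 2 one row at a time:
  s_1 = 0 + 0 + 0 + 0 + 0 + 0 + 0 + 1 = 1 ≡ 1 (mod 2).
  s_2 = 0 + 0 + 1 + 1 + 0 + 0 + 0 + 1 = 3 ≡ 1 (mod 2).
  s_3 = 1 + 0 + 1 + 1 + 0 + 0 + 0 + 1 = 4 ≡ 0 (mod 2).
  s_4 = 0 + 0 + 0 + 1 + 0 + 0 + 0 + 1 = 2 ≡ 0 (mod 2).
s = (1, 1, 0, 0)^T — this equals column 12 of H (binary 1100), so error is at position 12.
Correct: flip bit 12 of r = 010001100000001 to get c = 010001100001001.


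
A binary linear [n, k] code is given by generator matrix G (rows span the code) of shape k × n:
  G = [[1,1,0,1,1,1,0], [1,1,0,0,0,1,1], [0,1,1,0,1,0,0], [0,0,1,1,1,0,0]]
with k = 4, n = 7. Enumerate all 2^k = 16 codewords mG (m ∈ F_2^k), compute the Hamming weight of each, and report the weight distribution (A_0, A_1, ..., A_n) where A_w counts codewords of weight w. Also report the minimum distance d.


Weight distribution: A_0 = 1, A_2 = 2, A_3 = 5, A_4 = 5, A_5 = 2, A_7 = 1. Minimum distance d = 2.

Enumerate all 2^4 = 16 messages m ∈ F_2^4.
For each, compute codeword c = mG in F_2^7, then tally its weight.
  m = 0000 → c = 0000000, weight = 0.
  m = 1000 → c = 1101110, weight = 5.
  m = 0100 → c = 1100011, weight = 4.
  m = 1100 → c = 0001101, weight = 3.
  m = 0010 → c = 0110100, weight = 3.
  m = 1010 → c = 1011010, weight = 4.
  m = 0110 → c = 1010111, weight = 5.
  m = 1110 → c = 0111001, weight = 4.
  m = 0001 → c = 0011100, weight = 3.
  m = 1001 → c = 1110010, weight = 4.
  m = 0101 → c = 1111111, weight = 7.
  m = 1101 → c = 0010001, weight = 2.
  m = 0011 → c = 0101000, weight = 2.
  m = 1011 → c = 1000110, weight = 3.
  m = 0111 → c = 1001011, weight = 4.
  m = 1111 → c = 0100101, weight = 3.
Tally weights:
  weight 0: 1 codewords.
  weight 2: 2 codewords.
  weight 3: 5 codewords.
  weight 4: 5 codewords.
  weight 5: 2 codewords.
  weight 7: 1 codewords.
Minimum distance d = smallest w > 0 with A_w > 0 = 2.
Sanity: Σ A_w = 16 = 2^4 = 16 ✓.


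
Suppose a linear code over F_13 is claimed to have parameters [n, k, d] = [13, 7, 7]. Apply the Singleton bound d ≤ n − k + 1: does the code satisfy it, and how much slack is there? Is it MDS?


Singleton RHS = n − k + 1 = 7, slack = 0, bound satisfied, MDS.

Singleton bound: d ≤ n − k + 1.
Here n = 13, k = 7, so n − k + 1 = 7.
Given d = 7, check d ≤ 7: YES.
Slack = (n − k + 1) − d = 0.
The code is MDS (slack = 0).
Description: the claimed parameters are [13, 7, 7]_13; such a code would be MDS (meets Singleton bound).


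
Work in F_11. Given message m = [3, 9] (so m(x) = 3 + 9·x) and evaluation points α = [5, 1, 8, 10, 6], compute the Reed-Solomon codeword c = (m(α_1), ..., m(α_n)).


c = [4, 1, 9, 5, 2]

Message polynomial: m(x) = 3 + 9·x (mod 11).
For each evaluation point α_i, compute m(α_i) mod 11:
  α_1 = 5: Horner steps 9 → 4, so m(5) = 4.
  α_2 = 1: Horner steps 9 → 1, so m(1) = 1.
  α_3 = 8: Horner steps 9 → 9, so m(8) = 9.
  α_4 = 10: Horner steps 9 → 5, so m(10) = 5.
  α_5 = 6: Horner steps 9 → 2, so m(6) = 2.
Codeword c = [4, 1, 9, 5, 2] ∈ F_11^5.


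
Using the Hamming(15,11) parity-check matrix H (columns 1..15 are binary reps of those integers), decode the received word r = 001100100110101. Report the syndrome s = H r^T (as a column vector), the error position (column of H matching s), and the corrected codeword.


s = (0, 0, 1, 1)^T, error position = 3, corrected codeword c = 000100100110101

Compute s = H r^T mod 2 one row at a time:
  s_1 = 0 + 0 + 1 + 1 + 0 + 1 + 0 + 1 = 4 ≡ 0 (mod 2).
  s_2 = 1 + 0 + 0 + 1 + 0 + 1 + 0 + 1 = 4 ≡ 0 (mod 2).
  s_3 = 0 + 1 + 0 + 1 + 1 + 1 + 0 + 1 = 5 ≡ 1 (mod 2).
  s_4 = 0 + 1 + 0 + 1 + 0 + 1 + 1 + 1 = 5 ≡ 1 (mod 2).
s = (0, 0, 1, 1)^T — this equals column 3 of H (binary 0011), so error is at position 3.
Correct: flip bit 3 of r = 001100100110101 to get c = 000100100110101.


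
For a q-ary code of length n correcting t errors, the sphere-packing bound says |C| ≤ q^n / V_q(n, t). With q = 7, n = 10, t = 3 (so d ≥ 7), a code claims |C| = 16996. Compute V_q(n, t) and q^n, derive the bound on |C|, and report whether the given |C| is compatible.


V_q(n, t) = 27601, q^n = 282475249, Hamming bound = 10234, |C| = 16996 > bound (violated).

Step 1: Compute V_q(n, t) = Σ_{j=0}^3 C(n, j) (q−1)^j.
  j = 0: C(10,0)·(6)^0 = 1·1 = 1.
  j = 1: C(10,1)·(6)^1 = 10·6 = 60.
  j = 2: C(10,2)·(6)^2 = 45·36 = 1620.
  j = 3: C(10,3)·(6)^3 = 120·216 = 25920.
  V_q(n, t) = 1 + 60 + 1620 + 25920 = 27601.
Step 2: q^n = 7^10 = 282475249.
Step 3: Hamming bound ⌊q^n / V_q(n,t)⌋ = ⌊282475249/27601⌋ = 10234.
Step 4: Compare |C| = 16996 to 10234: violated.
The claimed |C| lies above the Hamming bound, so no 7-ary code of length 10 with d ≥ 7 can have 16996 codewords.


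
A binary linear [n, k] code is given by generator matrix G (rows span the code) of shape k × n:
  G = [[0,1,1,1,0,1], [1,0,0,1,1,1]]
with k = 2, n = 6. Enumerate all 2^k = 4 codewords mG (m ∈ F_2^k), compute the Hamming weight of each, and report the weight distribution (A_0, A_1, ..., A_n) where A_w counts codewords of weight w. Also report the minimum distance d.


Weight distribution: A_0 = 1, A_4 = 3. Minimum distance d = 4.

Enumerate all 2^2 = 4 messages m ∈ F_2^2.
For each, compute codeword c = mG in F_2^6, then tally its weight.
  m = 00 → c = 000000, weight = 0.
  m = 10 → c = 011101, weight = 4.
  m = 01 → c = 100111, weight = 4.
  m = 11 → c = 111010, weight = 4.
Tally weights:
  weight 0: 1 codewords.
  weight 4: 3 codewords.
Minimum distance d = smallest w > 0 with A_w > 0 = 4.
Sanity: Σ A_w = 4 = 2^2 = 4 ✓.


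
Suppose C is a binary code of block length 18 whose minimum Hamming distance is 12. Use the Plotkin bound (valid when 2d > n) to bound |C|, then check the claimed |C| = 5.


Plotkin bound M ≤ 4; given |C| = 5 > bound (violated).

Check applicability: 2d = 24, n = 18.
2d − n = 6 > 0, so Plotkin applies.
Compute d/(2d−n) = 12/6 ≈ 2.0000.
⌊d/(2d−n)⌋ = 2.
Plotkin bound: M ≤ 2·2 = 4.
Given |C| = 5, check: VIOLATED.
This |C| is above the Plotkin bound, so no binary code with n = 18, d = 12 and 5 codewords exists.


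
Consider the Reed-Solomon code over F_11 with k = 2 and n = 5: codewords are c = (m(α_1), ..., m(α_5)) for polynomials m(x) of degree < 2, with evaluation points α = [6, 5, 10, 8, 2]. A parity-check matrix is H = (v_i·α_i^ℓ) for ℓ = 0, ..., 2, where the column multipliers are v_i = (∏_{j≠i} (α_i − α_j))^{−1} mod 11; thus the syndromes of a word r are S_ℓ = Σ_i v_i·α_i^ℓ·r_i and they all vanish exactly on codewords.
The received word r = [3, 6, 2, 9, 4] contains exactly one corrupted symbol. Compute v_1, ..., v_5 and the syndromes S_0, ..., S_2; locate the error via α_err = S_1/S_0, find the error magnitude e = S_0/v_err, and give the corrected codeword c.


S = (9, 6, 4), error at position 4, error magnitude e = 1, c = [3, 6, 2, 8, 4].

Step 1: column multipliers v_i = (∏_{j≠i}(α_i − α_j))^{−1} mod 11.
  i = 1 (α = 6): (6−5)(6−10)(6−8)(6−2) = 1·(−4)·(−2)·4 = 32 ≡ 10, so v_1 = 10^{−1} = 10 (mod 11).
  i = 2 (α = 5): (5−6)(5−10)(5−8)(5−2) = (−1)·(−5)·(−3)·3 = −45 ≡ 10, so v_2 = 10^{−1} = 10 (mod 11).
  i = 3 (α = 10): (10−6)(10−5)(10−8)(10−2) = 4·5·2·8 = 320 ≡ 1, so v_3 = 1^{−1} = 1 (mod 11).
  i = 4 (α = 8): (8−6)(8−5)(8−10)(8−2) = 2·3·(−2)·6 = −72 ≡ 5, so v_4 = 5^{−1} = 9 (mod 11).
  i = 5 (α = 2): (2−6)(2−5)(2−10)(2−8) = (−4)·(−3)·(−8)·(−6) = 576 ≡ 4, so v_5 = 4^{−1} = 3 (mod 11).
  v = [10, 10, 1, 9, 3].
Step 2: syndromes of r = [3, 6, 2, 9, 4] (all sums mod 11).
  S_0 = Σ v_i r_i = 10·3 + 10·6 + 1·2 + 9·9 + 3·4 = 185 ≡ 9.
  S_1 = Σ v_i α_i r_i = 10·6·3 + 10·5·6 + 1·10·2 + 9·8·9 + 3·2·4 = 1172 ≡ 6.
  α_i^2 mod 11 = [3, 3, 1, 9, 4].
  S_2 = Σ v_i α_i^2 r_i = 10·3·3 + 10·3·6 + 1·1·2 + 9·9·9 + 3·4·4 = 1049 ≡ 4.
  S = (9, 6, 4) ≠ 0, so r is not a codeword (an error is present).
Step 3: locate the error. For a single error e at position i, S_ℓ = v_i·e·α_i^ℓ, so α_err = S_1/S_0.
  S_0^{−1} = 9^{−1} = 5 (mod 11), so α_err = 6·5 = 30 ≡ 8 = α_4. Error position i = 4.
  Consistency check: S_2/S_1 = 4·2 = 8 ≡ 8 = α_err ✓ (single-error assumption holds).
Step 4: error magnitude e = S_0/v_4 = S_0·∏_{j≠4}(α_4 − α_j) = 9·5 = 45 ≡ 1 (mod 11).
Step 5: correct position 4: c_4 = r_4 − e = 9 − 1 ≡ 8 (mod 11). Hence c = [3, 6, 2, 8, 4].
  Check: interpolating c through the α_i gives m(x) = 10 + 8·x (degree < 2) with m(α_i) = c_i for every i, so c is indeed a codeword.


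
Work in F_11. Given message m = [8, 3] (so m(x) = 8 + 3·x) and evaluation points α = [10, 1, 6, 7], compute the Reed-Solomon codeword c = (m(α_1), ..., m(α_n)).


c = [5, 0, 4, 7]

Message polynomial: m(x) = 8 + 3·x (mod 11).
For each evaluation point α_i, compute m(α_i) mod 11:
  α_1 = 10: Horner steps 3 → 5, so m(10) = 5.
  α_2 = 1: Horner steps 3 → 0, so m(1) = 0.
  α_3 = 6: Horner steps 3 → 4, so m(6) = 4.
  α_4 = 7: Horner steps 3 → 7, so m(7) = 7.
Codeword c = [5, 0, 4, 7] ∈ F_11^4.


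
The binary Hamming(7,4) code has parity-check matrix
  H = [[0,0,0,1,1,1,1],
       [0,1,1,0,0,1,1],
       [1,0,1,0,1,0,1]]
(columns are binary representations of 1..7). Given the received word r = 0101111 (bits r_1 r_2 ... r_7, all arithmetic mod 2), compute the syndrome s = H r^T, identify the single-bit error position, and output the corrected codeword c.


s = (0, 1, 0)^T, error position = 2, corrected codeword c = 0001111

Compute s = H r^T mod 2 one row at a time:
  s_1 = 1 + 1 + 1 + 1 = 4 ≡ 0 (mod 2).
  s_2 = 1 + 0 + 1 + 1 = 3 ≡ 1 (mod 2).
  s_3 = 0 + 0 + 1 + 1 = 2 ≡ 0 (mod 2).
s = (0, 1, 0)^T — this equals column 2 of H (binary 010), so error is at position 2.
Correct: flip bit 2 of r = 0101111 to get c = 0001111.


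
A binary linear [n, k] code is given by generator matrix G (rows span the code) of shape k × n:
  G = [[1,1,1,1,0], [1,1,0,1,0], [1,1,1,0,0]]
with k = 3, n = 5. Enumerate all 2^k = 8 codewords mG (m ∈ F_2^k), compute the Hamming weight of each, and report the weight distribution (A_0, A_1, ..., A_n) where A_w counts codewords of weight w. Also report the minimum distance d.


Weight distribution: A_0 = 1, A_1 = 2, A_2 = 2, A_3 = 2, A_4 = 1. Minimum distance d = 1.

Enumerate all 2^3 = 8 messages m ∈ F_2^3.
For each, compute codeword c = mG in F_2^5, then tally its weight.
  m = 000 → c = 00000, weight = 0.
  m = 100 → c = 11110, weight = 4.
  m = 010 → c = 11010, weight = 3.
  m = 110 → c = 00100, weight = 1.
  m = 001 → c = 11100, weight = 3.
  m = 101 → c = 00010, weight = 1.
  m = 011 → c = 00110, weight = 2.
  m = 111 → c = 11000, weight = 2.
Tally weights:
  weight 0: 1 codewords.
  weight 1: 2 codewords.
  weight 2: 2 codewords.
  weight 3: 2 codewords.
  weight 4: 1 codewords.
Minimum distance d = smallest w > 0 with A_w > 0 = 1.
Sanity: Σ A_w = 8 = 2^3 = 8 ✓.


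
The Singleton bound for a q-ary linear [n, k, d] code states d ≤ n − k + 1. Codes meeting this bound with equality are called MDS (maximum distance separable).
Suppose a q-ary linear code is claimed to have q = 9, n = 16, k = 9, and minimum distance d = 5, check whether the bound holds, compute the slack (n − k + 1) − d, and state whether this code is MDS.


Singleton RHS = n − k + 1 = 8, slack = 3, bound satisfied, not MDS.

Singleton bound: d ≤ n − k + 1.
Here n = 16, k = 9, so n − k + 1 = 8.
Given d = 5, check d ≤ 8: YES.
Slack = (n − k + 1) − d = 3.
The code is NOT MDS (slack = 3 > 0).
Description: the claimed parameters are [16, 9, 5]_9; such a code would be non-MDS.


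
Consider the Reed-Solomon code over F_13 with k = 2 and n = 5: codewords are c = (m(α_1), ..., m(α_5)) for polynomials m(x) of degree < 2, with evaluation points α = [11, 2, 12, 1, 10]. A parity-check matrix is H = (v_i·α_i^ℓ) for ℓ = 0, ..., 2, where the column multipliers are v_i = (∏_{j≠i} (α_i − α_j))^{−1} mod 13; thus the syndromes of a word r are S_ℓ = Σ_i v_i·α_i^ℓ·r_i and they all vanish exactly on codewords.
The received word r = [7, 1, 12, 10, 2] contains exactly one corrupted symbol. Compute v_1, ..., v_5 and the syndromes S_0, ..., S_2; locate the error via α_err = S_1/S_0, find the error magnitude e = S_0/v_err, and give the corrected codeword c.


S = (7, 7, 7), error at position 4, error magnitude e = 1, c = [7, 1, 12, 9, 2].

Step 1: column multipliers v_i = (∏_{j≠i}(α_i − α_j))^{−1} mod 13.
  i = 1 (α = 11): (11−2)(11−12)(11−1)(11−10) = 9·(−1)·10·1 = −90 ≡ 1, so v_1 = 1^{−1} = 1 (mod 13).
  i = 2 (α = 2): (2−11)(2−12)(2−1)(2−10) = (−9)·(−10)·1·(−8) = −720 ≡ 8, so v_2 = 8^{−1} = 5 (mod 13).
  i = 3 (α = 12): (12−11)(12−2)(12−1)(12−10) = 1·10·11·2 = 220 ≡ 12, so v_3 = 12^{−1} = 12 (mod 13).
  i = 4 (α = 1): (1−11)(1−2)(1−12)(1−10) = (−10)·(−1)·(−11)·(−9) = 990 ≡ 2, so v_4 = 2^{−1} = 7 (mod 13).
  i = 5 (α = 10): (10−11)(10−2)(10−12)(10−1) = (−1)·8·(−2)·9 = 144 ≡ 1, so v_5 = 1^{−1} = 1 (mod 13).
  v = [1, 5, 12, 7, 1].
Step 2: syndromes of r = [7, 1, 12, 10, 2] (all sums mod 13).
  S_0 = Σ v_i r_i = 1·7 + 5·1 + 12·12 + 7·10 + 1·2 = 228 ≡ 7.
  S_1 = Σ v_i α_i r_i = 1·11·7 + 5·2·1 + 12·12·12 + 7·1·10 + 1·10·2 = 1905 ≡ 7.
  α_i^2 mod 13 = [4, 4, 1, 1, 9].
  S_2 = Σ v_i α_i^2 r_i = 1·4·7 + 5·4·1 + 12·1·12 + 7·1·10 + 1·9·2 = 280 ≡ 7.
  S = (7, 7, 7) ≠ 0, so r is not a codeword (an error is present).
Step 3: locate the error. For a single error e at position i, S_ℓ = v_i·e·α_i^ℓ, so α_err = S_1/S_0.
  S_0^{−1} = 7^{−1} = 2 (mod 13), so α_err = 7·2 = 14 ≡ 1 = α_4. Error position i = 4.
  Consistency check: S_2/S_1 = 7·2 = 14 ≡ 1 = α_err ✓ (single-error assumption holds).
Step 4: error magnitude e = S_0/v_4 = S_0·∏_{j≠4}(α_4 − α_j) = 7·2 = 14 ≡ 1 (mod 13).
Step 5: correct position 4: c_4 = r_4 − e = 10 − 1 ≡ 9 (mod 13). Hence c = [7, 1, 12, 9, 2].
  Check: interpolating c through the α_i gives m(x) = 4 + 5·x (degree < 2) with m(α_i) = c_i for every i, so c is indeed a codeword.


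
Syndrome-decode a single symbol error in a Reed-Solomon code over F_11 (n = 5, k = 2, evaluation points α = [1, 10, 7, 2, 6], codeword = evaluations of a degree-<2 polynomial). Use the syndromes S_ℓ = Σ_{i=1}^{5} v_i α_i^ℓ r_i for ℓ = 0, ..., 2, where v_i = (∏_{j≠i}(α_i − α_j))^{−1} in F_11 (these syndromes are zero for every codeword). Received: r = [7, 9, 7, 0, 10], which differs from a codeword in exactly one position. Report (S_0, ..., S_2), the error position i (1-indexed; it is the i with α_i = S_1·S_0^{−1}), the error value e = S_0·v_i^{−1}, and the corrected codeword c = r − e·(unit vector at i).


S = (8, 8, 8), error at position 1, error magnitude e = 4, c = [3, 9, 7, 0, 10].

Step 1: column multipliers v_i = (∏_{j≠i}(α_i − α_j))^{−1} mod 11.
  i = 1 (α = 1): (1−10)(1−7)(1−2)(1−6) = (−9)·(−6)·(−1)·(−5) = 270 ≡ 6, so v_1 = 6^{−1} = 2 (mod 11).
  i = 2 (α = 10): (10−1)(10−7)(10−2)(10−6) = 9·3·8·4 = 864 ≡ 6, so v_2 = 6^{−1} = 2 (mod 11).
  i = 3 (α = 7): (7−1)(7−10)(7−2)(7−6) = 6·(−3)·5·1 = −90 ≡ 9, so v_3 = 9^{−1} = 5 (mod 11).
  i = 4 (α = 2): (2−1)(2−10)(2−7)(2−6) = 1·(−8)·(−5)·(−4) = −160 ≡ 5, so v_4 = 5^{−1} = 9 (mod 11).
  i = 5 (α = 6): (6−1)(6−10)(6−7)(6−2) = 5·(−4)·(−1)·4 = 80 ≡ 3, so v_5 = 3^{−1} = 4 (mod 11).
  v = [2, 2, 5, 9, 4].
Step 2: syndromes of r = [7, 9, 7, 0, 10] (all sums mod 11).
  S_0 = Σ v_i r_i = 2·7 + 2·9 + 5·7 + 9·0 + 4·10 = 107 ≡ 8.
  S_1 = Σ v_i α_i r_i = 2·1·7 + 2·10·9 + 5·7·7 + 9·2·0 + 4·6·10 = 679 ≡ 8.
  α_i^2 mod 11 = [1, 1, 5, 4, 3].
  S_2 = Σ v_i α_i^2 r_i = 2·1·7 + 2·1·9 + 5·5·7 + 9·4·0 + 4·3·10 = 327 ≡ 8.
  S = (8, 8, 8) ≠ 0, so r is not a codeword (an error is present).
Step 3: locate the error. For a single error e at position i, S_ℓ = v_i·e·α_i^ℓ, so α_err = S_1/S_0.
  S_0^{−1} = 8^{−1} = 7 (mod 11), so α_err = 8·7 = 56 ≡ 1 = α_1. Error position i = 1.
  Consistency check: S_2/S_1 = 8·7 = 56 ≡ 1 = α_err ✓ (single-error assumption holds).
Step 4: error magnitude e = S_0/v_1 = S_0·∏_{j≠1}(α_1 − α_j) = 8·6 = 48 ≡ 4 (mod 11).
Step 5: correct position 1: c_1 = r_1 − e = 7 − 4 ≡ 3 (mod 11). Hence c = [3, 9, 7, 0, 10].
  Check: interpolating c through the α_i gives m(x) = 6 + 8·x (degree < 2) with m(α_i) = c_i for every i, so c is indeed a codeword.


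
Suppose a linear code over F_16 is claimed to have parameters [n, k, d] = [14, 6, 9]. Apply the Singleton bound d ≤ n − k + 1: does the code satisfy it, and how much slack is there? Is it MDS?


Singleton RHS = n − k + 1 = 9, slack = 0, bound satisfied, MDS.

Singleton bound: d ≤ n − k + 1.
Here n = 14, k = 6, so n − k + 1 = 9.
Given d = 9, check d ≤ 9: YES.
Slack = (n − k + 1) − d = 0.
The code is MDS (slack = 0).
Description: the claimed parameters are [14, 6, 9]_16; such a code would be MDS (meets Singleton bound).


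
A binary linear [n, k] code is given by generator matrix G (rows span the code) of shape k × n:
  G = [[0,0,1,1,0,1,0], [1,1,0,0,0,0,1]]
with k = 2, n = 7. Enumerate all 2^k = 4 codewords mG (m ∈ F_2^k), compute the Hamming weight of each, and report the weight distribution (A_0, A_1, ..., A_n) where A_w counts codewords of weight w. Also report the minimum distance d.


Weight distribution: A_0 = 1, A_3 = 2, A_6 = 1. Minimum distance d = 3.

Enumerate all 2^2 = 4 messages m ∈ F_2^2.
For each, compute codeword c = mG in F_2^7, then tally its weight.
  m = 00 → c = 0000000, weight = 0.
  m = 10 → c = 0011010, weight = 3.
  m = 01 → c = 1100001, weight = 3.
  m = 11 → c = 1111011, weight = 6.
Tally weights:
  weight 0: 1 codewords.
  weight 3: 2 codewords.
  weight 6: 1 codewords.
Minimum distance d = smallest w > 0 with A_w > 0 = 3.
Sanity: Σ A_w = 4 = 2^2 = 4 ✓.


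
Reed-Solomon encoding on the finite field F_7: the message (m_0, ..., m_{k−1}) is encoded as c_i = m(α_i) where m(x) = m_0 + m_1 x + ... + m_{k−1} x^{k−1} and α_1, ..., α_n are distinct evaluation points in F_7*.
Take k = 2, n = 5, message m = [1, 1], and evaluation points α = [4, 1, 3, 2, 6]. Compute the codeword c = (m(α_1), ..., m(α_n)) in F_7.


c = [5, 2, 4, 3, 0]

Message polynomial: m(x) = 1 + 1·x (mod 7).
For each evaluation point α_i, compute m(α_i) mod 7:
  α_1 = 4: Horner steps 1 → 5, so m(4) = 5.
  α_2 = 1: Horner steps 1 → 2, so m(1) = 2.
  α_3 = 3: Horner steps 1 → 4, so m(3) = 4.
  α_4 = 2: Horner steps 1 → 3, so m(2) = 3.
  α_5 = 6: Horner steps 1 → 0, so m(6) = 0.
Codeword c = [5, 2, 4, 3, 0] ∈ F_7^5.


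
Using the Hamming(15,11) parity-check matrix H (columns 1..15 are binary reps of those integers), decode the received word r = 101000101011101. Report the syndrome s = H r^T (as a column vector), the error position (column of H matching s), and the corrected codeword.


s = (1, 0, 0, 1)^T, error position = 9, corrected codeword c = 101000100011101

Compute s = H r^T mod 2 one row at a time:
  s_1 = 0 + 1 + 0 + 1 + 1 + 1 + 0 + 1 = 5 ≡ 1 (mod 2).
  s_2 = 0 + 0 + 0 + 1 + 1 + 1 + 0 + 1 = 4 ≡ 0 (mod 2).
  s_3 = 0 + 1 + 0 + 1 + 0 + 1 + 0 + 1 = 4 ≡ 0 (mod 2).
  s_4 = 1 + 1 + 0 + 1 + 1 + 1 + 1 + 1 = 7 ≡ 1 (mod 2).
s = (1, 0, 0, 1)^T — this equals column 9 of H (binary 1001), so error is at position 9.
Correct: flip bit 9 of r = 101000101011101 to get c = 101000100011101.


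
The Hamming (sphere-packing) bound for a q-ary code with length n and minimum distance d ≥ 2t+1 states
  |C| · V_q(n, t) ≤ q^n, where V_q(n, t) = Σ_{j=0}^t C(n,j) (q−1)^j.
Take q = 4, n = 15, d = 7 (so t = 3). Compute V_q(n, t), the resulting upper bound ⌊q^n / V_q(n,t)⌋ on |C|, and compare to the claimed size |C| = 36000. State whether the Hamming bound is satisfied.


V_q(n, t) = 13276, q^n = 1073741824, Hamming bound = 80878, |C| = 36000 ≤ bound (satisfied).

Step 1: Compute V_q(n, t) = Σ_{j=0}^3 C(n, j) (q−1)^j.
  j = 0: C(15,0)·(3)^0 = 1·1 = 1.
  j = 1: C(15,1)·(3)^1 = 15·3 = 45.
  j = 2: C(15,2)·(3)^2 = 105·9 = 945.
  j = 3: C(15,3)·(3)^3 = 455·27 = 12285.
  V_q(n, t) = 1 + 45 + 945 + 12285 = 13276.
Step 2: q^n = 4^15 = 1073741824.
Step 3: Hamming bound ⌊q^n / V_q(n,t)⌋ = ⌊1073741824/13276⌋ = 80878.
Step 4: Compare |C| = 36000 to 80878: satisfied.
The claimed |C| lies below the Hamming bound.


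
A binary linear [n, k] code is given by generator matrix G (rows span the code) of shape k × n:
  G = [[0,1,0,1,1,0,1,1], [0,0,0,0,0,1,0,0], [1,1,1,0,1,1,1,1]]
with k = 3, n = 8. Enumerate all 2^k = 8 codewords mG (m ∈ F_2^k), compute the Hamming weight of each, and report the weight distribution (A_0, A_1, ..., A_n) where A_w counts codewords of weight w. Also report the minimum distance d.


Weight distribution: A_0 = 1, A_1 = 1, A_3 = 1, A_4 = 1, A_5 = 1, A_6 = 2, A_7 = 1. Minimum distance d = 1.

Enumerate all 2^3 = 8 messages m ∈ F_2^3.
For each, compute codeword c = mG in F_2^8, then tally its weight.
  m = 000 → c = 00000000, weight = 0.
  m = 100 → c = 01011011, weight = 5.
  m = 010 → c = 00000100, weight = 1.
  m = 110 → c = 01011111, weight = 6.
  m = 001 → c = 11101111, weight = 7.
  m = 101 → c = 10110100, weight = 4.
  m = 011 → c = 11101011, weight = 6.
  m = 111 → c = 10110000, weight = 3.
Tally weights:
  weight 0: 1 codewords.
  weight 1: 1 codewords.
  weight 3: 1 codewords.
  weight 4: 1 codewords.
  weight 5: 1 codewords.
  weight 6: 2 codewords.
  weight 7: 1 codewords.
Minimum distance d = smallest w > 0 with A_w > 0 = 1.
Sanity: Σ A_w = 8 = 2^3 = 8 ✓.


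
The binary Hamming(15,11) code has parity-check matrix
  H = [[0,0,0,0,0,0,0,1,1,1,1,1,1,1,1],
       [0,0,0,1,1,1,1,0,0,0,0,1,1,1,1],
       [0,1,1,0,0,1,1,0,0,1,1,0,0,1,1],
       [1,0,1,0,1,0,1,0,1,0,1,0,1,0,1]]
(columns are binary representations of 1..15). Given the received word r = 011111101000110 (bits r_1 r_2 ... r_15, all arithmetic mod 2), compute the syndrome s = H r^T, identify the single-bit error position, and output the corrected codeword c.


s = (1, 0, 1, 1)^T, error position = 11, corrected codeword c = 011111101010110

Compute s = H r^T mod 2 one row at a time:
  s_1 = 0 + 1 + 0 + 0 + 0 + 1 + 1 + 0 = 3 ≡ 1 (mod 2).
  s_2 = 1 + 1 + 1 + 1 + 0 + 1 + 1 + 0 = 6 ≡ 0 (mod 2).
  s_3 = 1 + 1 + 1 + 1 + 0 + 0 + 1 + 0 = 5 ≡ 1 (mod 2).
  s_4 = 0 + 1 + 1 + 1 + 1 + 0 + 1 + 0 = 5 ≡ 1 (mod 2).
s = (1, 0, 1, 1)^T — this equals column 11 of H (binary 1011), so error is at position 11.
Correct: flip bit 11 of r = 011111101000110 to get c = 011111101010110.


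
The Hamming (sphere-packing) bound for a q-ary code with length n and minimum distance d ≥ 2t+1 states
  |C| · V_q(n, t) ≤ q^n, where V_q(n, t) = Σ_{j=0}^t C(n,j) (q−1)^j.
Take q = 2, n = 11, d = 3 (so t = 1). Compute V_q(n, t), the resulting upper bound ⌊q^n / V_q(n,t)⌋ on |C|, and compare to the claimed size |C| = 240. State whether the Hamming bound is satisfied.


V_q(n, t) = 12, q^n = 2048, Hamming bound = 170, |C| = 240 > bound (violated).

Step 1: Compute V_q(n, t) = Σ_{j=0}^1 C(n, j) (q−1)^j.
  j = 0: C(11,0)·(1)^0 = 1·1 = 1.
  j = 1: C(11,1)·(1)^1 = 11·1 = 11.
  V_q(n, t) = 1 + 11 = 12.
Step 2: q^n = 2^11 = 2048.
Step 3: Hamming bound ⌊q^n / V_q(n,t)⌋ = ⌊2048/12⌋ = 170.
Step 4: Compare |C| = 240 to 170: violated.
The claimed |C| lies above the Hamming bound, so no 2-ary code of length 11 with d ≥ 3 can have 240 codewords.


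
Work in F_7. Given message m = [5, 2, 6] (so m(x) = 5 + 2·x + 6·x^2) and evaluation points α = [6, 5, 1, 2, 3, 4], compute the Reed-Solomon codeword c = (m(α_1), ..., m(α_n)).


c = [2, 4, 6, 5, 2, 4]

Message polynomial: m(x) = 5 + 2·x + 6·x^2 (mod 7).
For each evaluation point α_i, compute m(α_i) mod 7:
  α_1 = 6: Horner steps 6 → 3 → 2, so m(6) = 2.
  α_2 = 5: Horner steps 6 → 4 → 4, so m(5) = 4.
  α_3 = 1: Horner steps 6 → 1 → 6, so m(1) = 6.
  α_4 = 2: Horner steps 6 → 0 → 5, so m(2) = 5.
  α_5 = 3: Horner steps 6 → 6 → 2, so m(3) = 2.
  α_6 = 4: Horner steps 6 → 5 → 4, so m(4) = 4.
Codeword c = [2, 4, 6, 5, 2, 4] ∈ F_7^6.


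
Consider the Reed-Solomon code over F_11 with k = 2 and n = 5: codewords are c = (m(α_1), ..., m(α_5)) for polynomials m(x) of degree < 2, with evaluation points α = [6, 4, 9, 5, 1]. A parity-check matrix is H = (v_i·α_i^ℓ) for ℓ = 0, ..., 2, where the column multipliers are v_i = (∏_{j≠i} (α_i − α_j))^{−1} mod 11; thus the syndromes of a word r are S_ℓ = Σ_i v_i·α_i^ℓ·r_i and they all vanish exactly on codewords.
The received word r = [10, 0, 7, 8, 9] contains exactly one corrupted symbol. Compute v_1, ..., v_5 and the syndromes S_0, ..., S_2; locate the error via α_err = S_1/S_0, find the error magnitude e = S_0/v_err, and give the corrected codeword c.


S = (9, 10, 5), error at position 1, error magnitude e = 5, c = [5, 0, 7, 8, 9].

Step 1: column multipliers v_i = (∏_{j≠i}(α_i − α_j))^{−1} mod 11.
  i = 1 (α = 6): (6−4)(6−9)(6−5)(6−1) = 2·(−3)·1·5 = −30 ≡ 3, so v_1 = 3^{−1} = 4 (mod 11).
  i = 2 (α = 4): (4−6)(4−9)(4−5)(4−1) = (−2)·(−5)·(−1)·3 = −30 ≡ 3, so v_2 = 3^{−1} = 4 (mod 11).
  i = 3 (α = 9): (9−6)(9−4)(9−5)(9−1) = 3·5·4·8 = 480 ≡ 7, so v_3 = 7^{−1} = 8 (mod 11).
  i = 4 (α = 5): (5−6)(5−4)(5−9)(5−1) = (−1)·1·(−4)·4 = 16 ≡ 5, so v_4 = 5^{−1} = 9 (mod 11).
  i = 5 (α = 1): (1−6)(1−4)(1−9)(1−5) = (−5)·(−3)·(−8)·(−4) = 480 ≡ 7, so v_5 = 7^{−1} = 8 (mod 11).
  v = [4, 4, 8, 9, 8].
Step 2: syndromes of r = [10, 0, 7, 8, 9] (all sums mod 11).
  S_0 = Σ v_i r_i = 4·10 + 4·0 + 8·7 + 9·8 + 8·9 = 240 ≡ 9.
  S_1 = Σ v_i α_i r_i = 4·6·10 + 4·4·0 + 8·9·7 + 9·5·8 + 8·1·9 = 1176 ≡ 10.
  α_i^2 mod 11 = [3, 5, 4, 3, 1].
  S_2 = Σ v_i α_i^2 r_i = 4·3·10 + 4·5·0 + 8·4·7 + 9·3·8 + 8·1·9 = 632 ≡ 5.
  S = (9, 10, 5) ≠ 0, so r is not a codeword (an error is present).
Step 3: locate the error. For a single error e at position i, S_ℓ = v_i·e·α_i^ℓ, so α_err = S_1/S_0.
  S_0^{−1} = 9^{−1} = 5 (mod 11), so α_err = 10·5 = 50 ≡ 6 = α_1. Error position i = 1.
  Consistency check: S_2/S_1 = 5·10 = 50 ≡ 6 = α_err ✓ (single-error assumption holds).
Step 4: error magnitude e = S_0/v_1 = S_0·∏_{j≠1}(α_1 − α_j) = 9·3 = 27 ≡ 5 (mod 11).
Step 5: correct position 1: c_1 = r_1 − e = 10 − 5 ≡ 5 (mod 11). Hence c = [5, 0, 7, 8, 9].
  Check: interpolating c through the α_i gives m(x) = 1 + 8·x (degree < 2) with m(α_i) = c_i for every i, so c is indeed a codeword.


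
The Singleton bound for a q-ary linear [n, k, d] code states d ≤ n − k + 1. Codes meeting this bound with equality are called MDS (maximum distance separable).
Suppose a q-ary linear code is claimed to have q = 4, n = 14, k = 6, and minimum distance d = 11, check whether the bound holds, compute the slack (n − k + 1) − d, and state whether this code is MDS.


Singleton RHS = n − k + 1 = 9, slack = -2, bound violated (no such code; not MDS).

Singleton bound: d ≤ n − k + 1.
Here n = 14, k = 6, so n − k + 1 = 9.
Given d = 11, check d ≤ 9: NO.
Slack = (n − k + 1) − d = -2.
The slack is negative: d = 11 exceeds n − k + 1 = 9 by 2, so the Singleton bound is violated and no linear [14, 6, 11]_4 code can exist. In particular it is not MDS (MDS requires d = n − k + 1 exactly).
Description: the claimed parameters are [14, 6, 11]_4; such a code would be impossible (violates the Singleton bound).


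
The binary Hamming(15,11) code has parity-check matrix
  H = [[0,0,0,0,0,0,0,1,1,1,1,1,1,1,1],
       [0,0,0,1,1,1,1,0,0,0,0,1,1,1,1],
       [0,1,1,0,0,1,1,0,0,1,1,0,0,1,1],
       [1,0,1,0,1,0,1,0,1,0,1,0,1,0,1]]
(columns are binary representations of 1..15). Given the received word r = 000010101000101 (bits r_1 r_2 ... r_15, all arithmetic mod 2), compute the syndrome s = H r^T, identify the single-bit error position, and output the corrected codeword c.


s = (1, 0, 0, 1)^T, error position = 9, corrected codeword c = 000010100000101

Compute s = H r^T mod 2 one row at a time:
  s_1 = 0 + 1 + 0 + 0 + 0 + 1 + 0 + 1 = 3 ≡ 1 (mod 2).
  s_2 = 0 + 1 + 0 + 1 + 0 + 1 + 0 + 1 = 4 ≡ 0 (mod 2).
  s_3 = 0 + 0 + 0 + 1 + 0 + 0 + 0 + 1 = 2 ≡ 0 (mod 2).
  s_4 = 0 + 0 + 1 + 1 + 1 + 0 + 1 + 1 = 5 ≡ 1 (mod 2).
s = (1, 0, 0, 1)^T — this equals column 9 of H (binary 1001), so error is at position 9.
Correct: flip bit 9 of r = 000010101000101 to get c = 000010100000101.


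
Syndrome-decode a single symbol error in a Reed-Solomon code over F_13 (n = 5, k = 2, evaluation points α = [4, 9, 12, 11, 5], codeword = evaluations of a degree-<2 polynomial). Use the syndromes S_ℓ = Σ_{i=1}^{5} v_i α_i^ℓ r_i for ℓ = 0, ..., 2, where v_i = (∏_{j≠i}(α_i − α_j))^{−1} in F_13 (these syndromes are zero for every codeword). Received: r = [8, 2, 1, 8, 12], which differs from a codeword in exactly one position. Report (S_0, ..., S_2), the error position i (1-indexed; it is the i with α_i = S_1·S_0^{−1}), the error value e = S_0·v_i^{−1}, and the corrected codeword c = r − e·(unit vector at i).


S = (9, 8, 10), error at position 4, error magnitude e = 11, c = [8, 2, 1, 10, 12].

Step 1: column multipliers v_i = (∏_{j≠i}(α_i − α_j))^{−1} mod 13.
  i = 1 (α = 4): (4−9)(4−12)(4−11)(4−5) = (−5)·(−8)·(−7)·(−1) = 280 ≡ 7, so v_1 = 7^{−1} = 2 (mod 13).
  i = 2 (α = 9): (9−4)(9−12)(9−11)(9−5) = 5·(−3)·(−2)·4 = 120 ≡ 3, so v_2 = 3^{−1} = 9 (mod 13).
  i = 3 (α = 12): (12−4)(12−9)(12−11)(12−5) = 8·3·1·7 = 168 ≡ 12, so v_3 = 12^{−1} = 12 (mod 13).
  i = 4 (α = 11): (11−4)(11−9)(11−12)(11−5) = 7·2·(−1)·6 = −84 ≡ 7, so v_4 = 7^{−1} = 2 (mod 13).
  i = 5 (α = 5): (5−4)(5−9)(5−12)(5−11) = 1·(−4)·(−7)·(−6) = −168 ≡ 1, so v_5 = 1^{−1} = 1 (mod 13).
  v = [2, 9, 12, 2, 1].
Step 2: syndromes of r = [8, 2, 1, 8, 12] (all sums mod 13).
  S_0 = Σ v_i r_i = 2·8 + 9·2 + 12·1 + 2·8 + 1·12 = 74 ≡ 9.
  S_1 = Σ v_i α_i r_i = 2·4·8 + 9·9·2 + 12·12·1 + 2·11·8 + 1·5·12 = 606 ≡ 8.
  α_i^2 mod 13 = [3, 3, 1, 4, 12].
  S_2 = Σ v_i α_i^2 r_i = 2·3·8 + 9·3·2 + 12·1·1 + 2·4·8 + 1·12·12 = 322 ≡ 10.
  S = (9, 8, 10) ≠ 0, so r is not a codeword (an error is present).
Step 3: locate the error. For a single error e at position i, S_ℓ = v_i·e·α_i^ℓ, so α_err = S_1/S_0.
  S_0^{−1} = 9^{−1} = 3 (mod 13), so α_err = 8·3 = 24 ≡ 11 = α_4. Error position i = 4.
  Consistency check: S_2/S_1 = 10·5 = 50 ≡ 11 = α_err ✓ (single-error assumption holds).
Step 4: error magnitude e = S_0/v_4 = S_0·∏_{j≠4}(α_4 − α_j) = 9·7 = 63 ≡ 11 (mod 13).
Step 5: correct position 4: c_4 = r_4 − e = 8 − 11 ≡ 10 (mod 13). Hence c = [8, 2, 1, 10, 12].
  Check: interpolating c through the α_i gives m(x) = 5 + 4·x (degree < 2) with m(α_i) = c_i for every i, so c is indeed a codeword.
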